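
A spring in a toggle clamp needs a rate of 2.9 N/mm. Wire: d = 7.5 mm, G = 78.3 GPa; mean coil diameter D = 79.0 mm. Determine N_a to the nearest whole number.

22

N_a = Gd⁴/(8D³k) = (78.3×10³ × 7.5⁴)/(8 × 79.0³ × 2.9)
    = 2.47746e+08 / 1.14385e+07 = 21.66 → 22 coils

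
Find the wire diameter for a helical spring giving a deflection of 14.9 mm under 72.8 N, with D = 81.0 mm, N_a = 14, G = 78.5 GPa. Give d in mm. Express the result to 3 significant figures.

7.80 mm

Required rate k = F/δ = 72.8/14.9 = 4.8859 N/mm
d = (8D³N_a·k / G)^(1/4) = (8·81.0³·14·4.8859 / (78.5×10³))^0.25
  = (3704.7)^0.25 = 7.8017 mm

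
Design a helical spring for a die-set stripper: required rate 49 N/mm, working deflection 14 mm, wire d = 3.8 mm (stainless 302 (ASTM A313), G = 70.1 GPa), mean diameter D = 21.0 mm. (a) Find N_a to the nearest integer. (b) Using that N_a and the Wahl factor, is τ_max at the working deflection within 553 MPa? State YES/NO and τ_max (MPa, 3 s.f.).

(a) 4 coils; (b) NO, τ_max = 859 MPa

N_a = Gd⁴/(8D³k) = (70.1×10³)(3.8⁴)/(8·21.0³·49) = 4.026 → N_a = 4
Actual rate k = Gd⁴/(8D³·4) = 49.322 N/mm
Working load F = kδ = 49.322·14 = 690.51 N
C = 21.0/3.8 = 5.5263; K_W = (4C−1)/(4C−4)+0.615/C = 1.2770
τ_max = K_W·8FD/(πd³) = 1.2770·672.95 = 859.34 MPa
τ_max > 553 MPa → exceeds allowable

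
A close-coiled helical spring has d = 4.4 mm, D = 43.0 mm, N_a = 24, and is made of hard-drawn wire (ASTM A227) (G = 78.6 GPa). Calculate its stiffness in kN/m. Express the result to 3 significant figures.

1.93 kN/m

k = Gd⁴/(8D³N_a) = (78.6×10³ × 4.4⁴) / (8 × 43.0³ × 24)
  = 2.946e+07 / 1.52653e+07 = 1.9299 N/mm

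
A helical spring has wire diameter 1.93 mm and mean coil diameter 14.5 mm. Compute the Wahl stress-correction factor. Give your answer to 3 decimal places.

C = D/d = 14.5/1.93 = 7.5130
K_W = (4C−1)/(4C−4) + 0.615/C = 29.052/26.052 + 0.0819 = 1.1970

1.197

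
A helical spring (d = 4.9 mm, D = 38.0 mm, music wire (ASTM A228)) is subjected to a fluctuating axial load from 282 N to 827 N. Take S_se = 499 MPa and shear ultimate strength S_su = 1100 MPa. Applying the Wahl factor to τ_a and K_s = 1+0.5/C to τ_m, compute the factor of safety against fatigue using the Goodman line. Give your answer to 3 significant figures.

C = D/d = 38.0/4.9 = 7.7551; K_W = (4C−1)/(4C−4)+0.615/C = 1.1903; K_s = 1+0.5/C = 1.0645
F_a = (F_max−F_min)/2 = 272.5 N; F_m = (F_max+F_min)/2 = 554.5 N
τ_a = K_W·8F_aD/(πd³) = 1.1903 × 224.13 = 266.79 MPa
τ_m = K_s·8F_mD/(πd³) = 1.0645 × 456.08 = 485.48 MPa
Goodman: 1/n_f = τ_a/S_se + τ_m/S_su = 266.79/499 + 485.48/1100 = 0.53465 + 0.44135 = 0.976
n_f = 1/0.976 = 1.025

1.02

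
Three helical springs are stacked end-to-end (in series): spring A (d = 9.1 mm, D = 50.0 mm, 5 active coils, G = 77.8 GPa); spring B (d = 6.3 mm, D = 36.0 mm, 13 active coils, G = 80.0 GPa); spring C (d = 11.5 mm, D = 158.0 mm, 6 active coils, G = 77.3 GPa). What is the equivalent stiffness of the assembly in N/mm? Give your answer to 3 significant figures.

k_A = Gd⁴/(8D³N_a) = (77.8×10³)(9.1⁴)/(8·50.0³·5) = 106.7 N/mm
k_B = Gd⁴/(8D³N_a) = (80.0×10³)(6.3⁴)/(8·36.0³·13) = 25.972 N/mm
k_C = Gd⁴/(8D³N_a) = (77.3×10³)(11.5⁴)/(8·158.0³·6) = 7.141 N/mm
Series: 1/k_eq = 1/106.7 + 1/25.972 + 1/7.141 = 0.18791; k_eq = 5.3217 N/mm

5.32 N/mm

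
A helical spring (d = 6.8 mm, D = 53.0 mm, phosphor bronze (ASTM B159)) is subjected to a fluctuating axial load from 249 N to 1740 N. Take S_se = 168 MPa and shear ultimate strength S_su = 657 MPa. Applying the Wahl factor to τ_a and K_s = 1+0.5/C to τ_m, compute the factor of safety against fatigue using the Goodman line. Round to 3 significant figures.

C = D/d = 53.0/6.8 = 7.7941; K_W = (4C−1)/(4C−4)+0.615/C = 1.1893; K_s = 1+0.5/C = 1.0642
F_a = (F_max−F_min)/2 = 745.5 N; F_m = (F_max+F_min)/2 = 994.5 N
τ_a = K_W·8F_aD/(πd³) = 1.1893 × 319.99 = 380.56 MPa
τ_m = K_s·8F_mD/(πd³) = 1.0642 × 426.87 = 454.25 MPa
Goodman: 1/n_f = τ_a/S_se + τ_m/S_su = 380.56/168 + 454.25/657 = 2.26526 + 0.69140 = 2.9567
n_f = 1/2.9567 = 0.3382

0.338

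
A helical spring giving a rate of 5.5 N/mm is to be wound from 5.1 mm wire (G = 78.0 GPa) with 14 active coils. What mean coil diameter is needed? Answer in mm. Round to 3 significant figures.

D = (Gd⁴/(8N_a·k))^(1/3) = (78.0×10³·5.1⁴/(8·14·5.5))^(1/3)
  = (85663.3)^(1/3) = 44.0824 mm

44.1 mm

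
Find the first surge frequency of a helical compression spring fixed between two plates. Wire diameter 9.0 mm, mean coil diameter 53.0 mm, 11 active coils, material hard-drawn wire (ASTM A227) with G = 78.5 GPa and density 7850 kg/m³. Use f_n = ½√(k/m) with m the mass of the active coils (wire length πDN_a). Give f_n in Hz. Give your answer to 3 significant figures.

k = Gd⁴/(8D³N_a) = (78.5×10³)(9.0⁴)/(8·53.0³·11) = 39.312 N/mm = 39312 N/m
Wire length L = πDN_a = π·53.0·11 = 1831.5 mm
m = ρ·(πd²/4)·L = 7850 × 63.617×10⁻⁶ m² × 1.8315 m = 0.91467 kg
f_n = ½√(k/m) = 0.5·√(39312/0.91467) = 0.5·√(42980) = 103.66 Hz

104 Hz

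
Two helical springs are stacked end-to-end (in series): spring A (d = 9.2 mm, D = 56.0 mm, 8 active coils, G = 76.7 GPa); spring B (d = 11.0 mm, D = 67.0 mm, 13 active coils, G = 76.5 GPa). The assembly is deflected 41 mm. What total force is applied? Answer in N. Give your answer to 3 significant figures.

847 N

k_A = Gd⁴/(8D³N_a) = (76.7×10³)(9.2⁴)/(8·56.0³·8) = 48.888 N/mm
k_B = Gd⁴/(8D³N_a) = (76.5×10³)(11.0⁴)/(8·67.0³·13) = 35.808 N/mm
Series: 1/k_eq = 1/48.888 + 1/35.808 = 0.048382; k_eq = 20.669 N/mm
F = k_eq·δ = 20.669·41 = 847.42 N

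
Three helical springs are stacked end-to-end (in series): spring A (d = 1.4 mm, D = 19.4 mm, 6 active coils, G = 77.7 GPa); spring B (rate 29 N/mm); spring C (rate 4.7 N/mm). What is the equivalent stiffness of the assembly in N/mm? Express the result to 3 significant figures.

0.704 N/mm

k_A = Gd⁴/(8D³N_a) = (77.7×10³)(1.4⁴)/(8·19.4³·6) = 0.8517 N/mm
Series: 1/k_eq = 1/0.8517 + 1/29 + 1/4.7 = 1.4214; k_eq = 0.70355 N/mm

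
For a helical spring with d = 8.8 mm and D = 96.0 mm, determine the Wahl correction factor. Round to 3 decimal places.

1.132

C = D/d = 96.0/8.8 = 10.9091
K_W = (4C−1)/(4C−4) + 0.615/C = 42.636/39.636 + 0.0564 = 1.1321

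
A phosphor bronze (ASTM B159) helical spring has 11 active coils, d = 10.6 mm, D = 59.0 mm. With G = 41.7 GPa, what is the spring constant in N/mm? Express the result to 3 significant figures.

29.1 N/mm

k = Gd⁴/(8D³N_a) = (41.7×10³ × 10.6⁴) / (8 × 59.0³ × 11)
  = 5.26453e+08 / 1.80734e+07 = 29.129 N/mm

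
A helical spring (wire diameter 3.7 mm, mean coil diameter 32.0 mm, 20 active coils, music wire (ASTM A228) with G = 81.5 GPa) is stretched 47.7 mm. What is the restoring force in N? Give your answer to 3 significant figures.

139 N

k = Gd⁴/(8D³N_a) = (81.5×10³)(3.7⁴)/(8·32.0³·20) = 2.9134 N/mm
F = k·δ = 2.9134 × 47.7 = 138.97 N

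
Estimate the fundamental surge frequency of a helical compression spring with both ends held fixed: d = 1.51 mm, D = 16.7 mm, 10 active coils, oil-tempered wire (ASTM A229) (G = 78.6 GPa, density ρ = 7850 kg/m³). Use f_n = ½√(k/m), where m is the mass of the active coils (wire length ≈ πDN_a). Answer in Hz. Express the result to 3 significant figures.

k = Gd⁴/(8D³N_a) = (78.6×10³)(1.51⁴)/(8·16.7³·10) = 1.0967 N/mm = 1096.7 N/m
Wire length L = πDN_a = π·16.7·10 = 524.65 mm
m = ρ·(πd²/4)·L = 7850 × 1.7908×10⁻⁶ m² × 0.52465 m = 0.0073753 kg
f_n = ½√(k/m) = 0.5·√(1096.7/0.0073753) = 0.5·√(1.487e+05) = 192.81 Hz

193 Hz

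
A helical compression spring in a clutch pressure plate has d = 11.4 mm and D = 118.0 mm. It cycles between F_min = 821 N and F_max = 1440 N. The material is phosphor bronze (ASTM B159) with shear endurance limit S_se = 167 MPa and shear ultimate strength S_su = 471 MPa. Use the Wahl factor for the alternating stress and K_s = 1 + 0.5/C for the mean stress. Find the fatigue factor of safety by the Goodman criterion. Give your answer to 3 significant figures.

C = D/d = 118.0/11.4 = 10.3509; K_W = (4C−1)/(4C−4)+0.615/C = 1.1396; K_s = 1+0.5/C = 1.0483
F_a = (F_max−F_min)/2 = 309.5 N; F_m = (F_max+F_min)/2 = 1130.5 N
τ_a = K_W·8F_aD/(πd³) = 1.1396 × 62.772 = 71.537 MPa
τ_m = K_s·8F_mD/(πd³) = 1.0483 × 229.29 = 240.36 MPa
Goodman: 1/n_f = τ_a/S_se + τ_m/S_su = 71.537/167 + 240.36/471 = 0.42836 + 0.51032 = 0.93869
n_f = 1/0.93869 = 1.065

1.07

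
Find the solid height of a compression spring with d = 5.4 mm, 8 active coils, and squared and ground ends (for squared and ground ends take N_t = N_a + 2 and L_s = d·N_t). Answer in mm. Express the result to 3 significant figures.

squared and ground ends: N_t = N_a + 2 = 8 + 2 = 10
L_s = d·N_t = 5.4 × 10 = 54 mm

54.0 mm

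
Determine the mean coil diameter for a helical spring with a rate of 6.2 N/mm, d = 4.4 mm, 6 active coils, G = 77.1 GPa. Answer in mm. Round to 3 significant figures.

46.0 mm

D = (Gd⁴/(8N_a·k))^(1/3) = (77.1×10³·4.4⁴/(8·6·6.2))^(1/3)
  = (97102.9)^(1/3) = 45.9632 mm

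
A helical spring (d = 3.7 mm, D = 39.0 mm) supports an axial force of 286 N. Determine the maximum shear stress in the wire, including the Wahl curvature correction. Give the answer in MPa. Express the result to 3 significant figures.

638 MPa

Spring index C = D/d = 39.0/3.7 = 10.5405
K_W = (4C−1)/(4C−4) + 0.615/C = 41.162/38.162 + 0.0583 = 1.1370
τ₀ = 8FD/(πd³) = 8·286·39.0/(π·3.7³) = 89232/159.13 = 560.75 MPa
τ_max = K·τ₀ = 1.1370 × 560.75 = 637.54 MPa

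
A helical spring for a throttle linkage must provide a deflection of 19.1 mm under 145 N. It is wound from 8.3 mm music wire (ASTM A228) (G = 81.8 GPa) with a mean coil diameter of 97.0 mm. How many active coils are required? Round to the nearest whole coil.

7

Required rate k = F/δ = 145/19.1 = 7.5916 N/mm
N_a = Gd⁴/(8D³k) = (81.8×10³ × 8.3⁴)/(8 × 97.0³ × 7.5916)
    = 3.88209e+08 / 5.54294e+07 = 7.004 → 7 coils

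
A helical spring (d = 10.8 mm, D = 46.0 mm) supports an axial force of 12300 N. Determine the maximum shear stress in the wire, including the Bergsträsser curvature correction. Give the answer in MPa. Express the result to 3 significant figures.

1550 MPa

Spring index C = D/d = 46.0/10.8 = 4.2593
K_B = (4C+2)/(4C−3) = 19.037/14.037 = 1.3562
τ₀ = 8FD/(πd³) = 8·12300·46.0/(π·10.8³) = 4.5264e+06/3957.5 = 1143.8 MPa
τ_max = K·τ₀ = 1.3562 × 1143.8 = 1551.2 MPa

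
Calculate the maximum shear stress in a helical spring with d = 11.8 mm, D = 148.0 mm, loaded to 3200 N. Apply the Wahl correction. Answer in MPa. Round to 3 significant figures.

818 MPa

Spring index C = D/d = 148.0/11.8 = 12.5424
K_W = (4C−1)/(4C−4) + 0.615/C = 49.169/46.169 + 0.0490 = 1.1140
τ₀ = 8FD/(πd³) = 8·3200·148.0/(π·11.8³) = 3.7888e+06/5161.7 = 734.02 MPa
τ_max = K·τ₀ = 1.1140 × 734.02 = 817.7 MPa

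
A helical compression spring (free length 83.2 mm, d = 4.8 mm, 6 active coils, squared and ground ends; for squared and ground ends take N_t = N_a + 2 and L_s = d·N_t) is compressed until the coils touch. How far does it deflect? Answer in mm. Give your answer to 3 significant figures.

N_t = 8; L_s = 4.8·8 = 38.4 mm
δ_solid = L₀ − L_s = 83.2 − 38.4 = 44.8 mm

44.8 mm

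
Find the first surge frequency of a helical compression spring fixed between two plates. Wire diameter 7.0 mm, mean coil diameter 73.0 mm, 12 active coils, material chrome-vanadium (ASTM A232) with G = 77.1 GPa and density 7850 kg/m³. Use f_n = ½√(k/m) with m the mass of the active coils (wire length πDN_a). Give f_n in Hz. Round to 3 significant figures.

38.6 Hz

k = Gd⁴/(8D³N_a) = (77.1×10³)(7.0⁴)/(8·73.0³·12) = 4.9569 N/mm = 4956.9 N/m
Wire length L = πDN_a = π·73.0·12 = 2752 mm
m = ρ·(πd²/4)·L = 7850 × 38.485×10⁻⁶ m² × 2.752 m = 0.8314 kg
f_n = ½√(k/m) = 0.5·√(4956.9/0.8314) = 0.5·√(5962.1) = 38.607 Hz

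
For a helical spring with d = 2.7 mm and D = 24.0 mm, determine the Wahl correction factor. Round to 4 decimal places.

1.1643

C = D/d = 24.0/2.7 = 8.8889
K_W = (4C−1)/(4C−4) + 0.615/C = 34.556/31.556 + 0.0692 = 1.1643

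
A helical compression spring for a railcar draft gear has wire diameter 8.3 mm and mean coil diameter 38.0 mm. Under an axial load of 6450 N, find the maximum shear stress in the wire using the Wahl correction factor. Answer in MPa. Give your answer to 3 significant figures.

1470 MPa

Spring index C = D/d = 38.0/8.3 = 4.5783
K_W = (4C−1)/(4C−4) + 0.615/C = 17.313/14.313 + 0.1343 = 1.3439
τ₀ = 8FD/(πd³) = 8·6450·38.0/(π·8.3³) = 1.9608e+06/1796.3 = 1091.6 MPa
τ_max = K·τ₀ = 1.3439 × 1091.6 = 1467 MPa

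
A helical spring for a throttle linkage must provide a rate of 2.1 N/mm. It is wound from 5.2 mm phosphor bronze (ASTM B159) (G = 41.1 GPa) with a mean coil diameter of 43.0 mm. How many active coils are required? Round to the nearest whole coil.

N_a = Gd⁴/(8D³k) = (41.1×10³ × 5.2⁴)/(8 × 43.0³ × 2.1)
    = 3.00507e+07 / 1.33572e+06 = 22.5 → 22 coils

22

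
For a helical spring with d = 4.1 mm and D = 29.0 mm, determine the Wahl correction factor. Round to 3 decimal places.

1.210

C = D/d = 29.0/4.1 = 7.0732
K_W = (4C−1)/(4C−4) + 0.615/C = 27.293/24.293 + 0.0869 = 1.2104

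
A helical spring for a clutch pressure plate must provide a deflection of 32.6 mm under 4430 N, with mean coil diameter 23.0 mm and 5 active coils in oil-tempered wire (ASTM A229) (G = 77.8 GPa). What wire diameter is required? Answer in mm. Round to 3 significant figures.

5.40 mm

Required rate k = F/δ = 4430/32.6 = 135.89 N/mm
d = (8D³N_a·k / G)^(1/4) = (8·23.0³·5·135.89 / (77.8×10³))^0.25
  = (850.06)^0.25 = 5.3996 mm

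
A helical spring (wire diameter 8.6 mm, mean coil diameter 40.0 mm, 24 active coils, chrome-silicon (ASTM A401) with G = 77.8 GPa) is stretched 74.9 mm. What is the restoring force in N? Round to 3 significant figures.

k = Gd⁴/(8D³N_a) = (77.8×10³)(8.6⁴)/(8·40.0³·24) = 34.633 N/mm
F = k·δ = 34.633 × 74.9 = 2594 N

2590 N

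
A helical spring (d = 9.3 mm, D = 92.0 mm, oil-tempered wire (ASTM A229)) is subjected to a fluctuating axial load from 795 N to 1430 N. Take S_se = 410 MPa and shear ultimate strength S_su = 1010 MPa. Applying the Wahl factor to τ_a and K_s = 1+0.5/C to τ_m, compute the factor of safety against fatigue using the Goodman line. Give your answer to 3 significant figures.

1.68

C = D/d = 92.0/9.3 = 9.8925; K_W = (4C−1)/(4C−4)+0.615/C = 1.1465; K_s = 1+0.5/C = 1.0505
F_a = (F_max−F_min)/2 = 317.5 N; F_m = (F_max+F_min)/2 = 1112.5 N
τ_a = K_W·8F_aD/(πd³) = 1.1465 × 92.475 = 106.02 MPa
τ_m = K_s·8F_mD/(πd³) = 1.0505 × 324.03 = 340.4 MPa
Goodman: 1/n_f = τ_a/S_se + τ_m/S_su = 106.02/410 + 340.4/1010 = 0.25859 + 0.33703 = 0.59563
n_f = 1/0.59563 = 1.679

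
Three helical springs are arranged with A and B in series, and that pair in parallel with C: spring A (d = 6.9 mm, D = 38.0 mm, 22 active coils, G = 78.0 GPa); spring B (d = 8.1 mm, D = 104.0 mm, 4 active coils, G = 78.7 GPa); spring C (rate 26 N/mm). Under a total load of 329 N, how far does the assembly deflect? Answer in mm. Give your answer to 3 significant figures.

k_A = Gd⁴/(8D³N_a) = (78.0×10³)(6.9⁴)/(8·38.0³·22) = 18.307 N/mm
k_B = Gd⁴/(8D³N_a) = (78.7×10³)(8.1⁴)/(8·104.0³·4) = 9.4116 N/mm
Springs A,B series: k_AB = 1/(1/18.307+1/9.4116) = 6.216 N/mm; parallel with C: k_eq = 6.216+26 = 32.216 N/mm
δ = F/k_eq = 329/32.216 = 10.212 mm

10.2 mm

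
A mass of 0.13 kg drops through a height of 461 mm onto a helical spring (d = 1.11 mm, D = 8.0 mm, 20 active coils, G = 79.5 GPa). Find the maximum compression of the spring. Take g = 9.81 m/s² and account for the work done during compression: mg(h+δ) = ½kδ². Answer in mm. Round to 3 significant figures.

29.1 mm

k = Gd⁴/(8D³N_a) = (79.5×10³)(1.11⁴)/(8·8.0³·20) = 1.4732 N/mm
W = mg = 0.13 × 9.81 = 1.2753 N
½kδ² − Wδ − Wh = 0 → δ = (W + √(W² + 2kWh))/k
δ = (1.2753 + √(1.6264 + 1732.26))/1.4732 = (1.2753 + 41.64)/1.4732 = 29.13 mm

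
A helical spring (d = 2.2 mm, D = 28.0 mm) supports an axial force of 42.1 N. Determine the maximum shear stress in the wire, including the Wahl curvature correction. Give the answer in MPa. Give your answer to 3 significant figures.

314 MPa

Spring index C = D/d = 28.0/2.2 = 12.7273
K_W = (4C−1)/(4C−4) + 0.615/C = 49.909/46.909 + 0.0483 = 1.1123
τ₀ = 8FD/(πd³) = 8·42.1·28.0/(π·2.2³) = 9430.4/33.452 = 281.91 MPa
τ_max = K·τ₀ = 1.1123 × 281.91 = 313.56 MPa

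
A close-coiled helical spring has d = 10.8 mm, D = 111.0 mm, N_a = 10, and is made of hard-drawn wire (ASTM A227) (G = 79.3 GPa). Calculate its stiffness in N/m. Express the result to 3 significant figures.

k = Gd⁴/(8D³N_a) = (79.3×10³ × 10.8⁴) / (8 × 111.0³ × 10)
  = 1.07887e+09 / 1.0941e+08 = 9.8607 N/mm = 9860.7 N/m

9860 N/m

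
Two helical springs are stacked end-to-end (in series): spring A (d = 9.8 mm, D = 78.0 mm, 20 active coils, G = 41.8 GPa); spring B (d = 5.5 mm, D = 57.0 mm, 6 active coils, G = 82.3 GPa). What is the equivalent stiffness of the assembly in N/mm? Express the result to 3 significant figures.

3.17 N/mm

k_A = Gd⁴/(8D³N_a) = (41.8×10³)(9.8⁴)/(8·78.0³·20) = 5.0778 N/mm
k_B = Gd⁴/(8D³N_a) = (82.3×10³)(5.5⁴)/(8·57.0³·6) = 8.472 N/mm
Series: 1/k_eq = 1/5.0778 + 1/8.472 = 0.31497; k_eq = 3.1749 N/mm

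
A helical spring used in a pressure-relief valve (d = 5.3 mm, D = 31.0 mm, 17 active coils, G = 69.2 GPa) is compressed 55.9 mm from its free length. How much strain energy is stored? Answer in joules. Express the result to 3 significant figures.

k = Gd⁴/(8D³N_a) = (69.2×10³)(5.3⁴)/(8·31.0³·17) = 13.477 N/mm
U = ½kδ² = 0.5 × 13.477 × 55.9² = 21056 N·mm = 21.056 J

21.1 J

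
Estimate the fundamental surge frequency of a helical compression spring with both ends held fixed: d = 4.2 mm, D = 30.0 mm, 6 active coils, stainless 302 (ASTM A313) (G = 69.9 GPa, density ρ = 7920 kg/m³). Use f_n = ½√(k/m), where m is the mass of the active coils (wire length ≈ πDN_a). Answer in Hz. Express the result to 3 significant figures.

260 Hz

k = Gd⁴/(8D³N_a) = (69.9×10³)(4.2⁴)/(8·30.0³·6) = 16.783 N/mm = 16783 N/m
Wire length L = πDN_a = π·30.0·6 = 565.49 mm
m = ρ·(πd²/4)·L = 7920 × 13.854×10⁻⁶ m² × 0.56549 m = 0.062049 kg
f_n = ½√(k/m) = 0.5·√(16783/0.062049) = 0.5·√(2.7048e+05) = 260.04 Hz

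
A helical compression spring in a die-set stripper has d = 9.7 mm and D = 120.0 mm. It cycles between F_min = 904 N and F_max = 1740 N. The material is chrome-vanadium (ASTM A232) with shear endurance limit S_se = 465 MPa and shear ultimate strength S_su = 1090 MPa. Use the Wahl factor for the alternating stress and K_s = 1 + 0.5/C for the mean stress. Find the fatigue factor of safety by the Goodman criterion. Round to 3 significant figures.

C = D/d = 120.0/9.7 = 12.3711; K_W = (4C−1)/(4C−4)+0.615/C = 1.1157; K_s = 1+0.5/C = 1.0404
F_a = (F_max−F_min)/2 = 418 N; F_m = (F_max+F_min)/2 = 1322 N
τ_a = K_W·8F_aD/(πd³) = 1.1157 × 139.95 = 156.14 MPa
τ_m = K_s·8F_mD/(πd³) = 1.0404 × 442.63 = 460.52 MPa
Goodman: 1/n_f = τ_a/S_se + τ_m/S_su = 156.14/465 + 460.52/1090 = 0.33579 + 0.42249 = 0.75828
n_f = 1/0.75828 = 1.319

1.32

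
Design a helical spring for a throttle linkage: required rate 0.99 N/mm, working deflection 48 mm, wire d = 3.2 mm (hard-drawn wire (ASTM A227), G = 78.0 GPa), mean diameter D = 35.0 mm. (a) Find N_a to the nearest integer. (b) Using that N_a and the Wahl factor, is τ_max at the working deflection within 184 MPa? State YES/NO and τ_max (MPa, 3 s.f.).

N_a = Gd⁴/(8D³k) = (78.0×10³)(3.2⁴)/(8·35.0³·0.99) = 24.09 → N_a = 24
Actual rate k = Gd⁴/(8D³·24) = 0.99355 N/mm
Working load F = kδ = 0.99355·48 = 47.69 N
C = 35.0/3.2 = 10.9375; K_W = (4C−1)/(4C−4)+0.615/C = 1.1317
τ_max = K_W·8FD/(πd³) = 1.1317·129.71 = 146.8 MPa
τ_max ≤ 184 MPa → acceptable

(a) 24 coils; (b) YES, τ_max = 147 MPa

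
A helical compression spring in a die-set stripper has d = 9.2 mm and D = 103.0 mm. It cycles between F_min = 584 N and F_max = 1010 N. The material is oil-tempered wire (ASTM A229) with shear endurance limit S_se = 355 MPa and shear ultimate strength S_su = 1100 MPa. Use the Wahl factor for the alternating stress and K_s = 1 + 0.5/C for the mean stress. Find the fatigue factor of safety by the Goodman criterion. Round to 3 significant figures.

2.07

C = D/d = 103.0/9.2 = 11.1957; K_W = (4C−1)/(4C−4)+0.615/C = 1.1285; K_s = 1+0.5/C = 1.0447
F_a = (F_max−F_min)/2 = 213 N; F_m = (F_max+F_min)/2 = 797 N
τ_a = K_W·8F_aD/(πd³) = 1.1285 × 71.745 = 80.964 MPa
τ_m = K_s·8F_mD/(πd³) = 1.0447 × 268.46 = 280.44 MPa
Goodman: 1/n_f = τ_a/S_se + τ_m/S_su = 80.964/355 + 280.44/1100 = 0.22807 + 0.25495 = 0.48302
n_f = 1/0.48302 = 2.07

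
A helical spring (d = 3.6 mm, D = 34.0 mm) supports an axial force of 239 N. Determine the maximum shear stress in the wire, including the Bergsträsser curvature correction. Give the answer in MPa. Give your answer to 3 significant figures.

Spring index C = D/d = 34.0/3.6 = 9.4444
K_B = (4C+2)/(4C−3) = 39.778/34.778 = 1.1438
τ₀ = 8FD/(πd³) = 8·239·34.0/(π·3.6³) = 65008/146.57 = 443.52 MPa
τ_max = K·τ₀ = 1.1438 × 443.52 = 507.28 MPa

507 MPa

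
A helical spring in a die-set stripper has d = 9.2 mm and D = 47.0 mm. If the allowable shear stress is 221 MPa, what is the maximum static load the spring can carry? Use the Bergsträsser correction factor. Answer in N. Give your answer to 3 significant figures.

1120 N

C = D/d = 47.0/9.2 = 5.1087
K_B = (4C+2)/(4C−3) = 22.435/17.435 = 1.2868
τ_max = K·8FD/(πd³) → F_max = τ_allow·πd³/(8DK)
F_max = 221·π·9.2³/(8·47.0·1.2868) = 5.4064e+05/483.83 = 1117.4 N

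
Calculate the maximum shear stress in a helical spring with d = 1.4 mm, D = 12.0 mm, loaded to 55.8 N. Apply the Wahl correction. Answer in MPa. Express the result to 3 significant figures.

728 MPa

Spring index C = D/d = 12.0/1.4 = 8.5714
K_W = (4C−1)/(4C−4) + 0.615/C = 33.286/30.286 + 0.0717 = 1.1708
τ₀ = 8FD/(πd³) = 8·55.8·12.0/(π·1.4³) = 5356.8/8.6205 = 621.4 MPa
τ_max = K·τ₀ = 1.1708 × 621.4 = 727.54 MPa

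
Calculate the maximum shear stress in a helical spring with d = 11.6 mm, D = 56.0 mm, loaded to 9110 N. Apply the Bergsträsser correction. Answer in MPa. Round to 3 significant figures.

1090 MPa

Spring index C = D/d = 56.0/11.6 = 4.8276
K_B = (4C+2)/(4C−3) = 21.310/16.310 = 1.3066
τ₀ = 8FD/(πd³) = 8·9110·56.0/(π·11.6³) = 4.08128e+06/4903.7 = 832.29 MPa
τ_max = K·τ₀ = 1.3066 × 832.29 = 1087.4 MPa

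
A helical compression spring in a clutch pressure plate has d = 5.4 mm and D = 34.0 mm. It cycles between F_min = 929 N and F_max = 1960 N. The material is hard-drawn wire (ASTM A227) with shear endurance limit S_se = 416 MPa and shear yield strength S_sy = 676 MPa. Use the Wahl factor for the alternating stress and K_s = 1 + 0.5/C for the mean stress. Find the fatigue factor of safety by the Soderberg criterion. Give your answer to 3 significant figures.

C = D/d = 34.0/5.4 = 6.2963; K_W = (4C−1)/(4C−4)+0.615/C = 1.2393; K_s = 1+0.5/C = 1.0794
F_a = (F_max−F_min)/2 = 515.5 N; F_m = (F_max+F_min)/2 = 1444.5 N
τ_a = K_W·8F_aD/(πd³) = 1.2393 × 283.44 = 351.27 MPa
τ_m = K_s·8F_mD/(πd³) = 1.0794 × 794.25 = 857.32 MPa
Soderberg: 1/n_f = τ_a/S_se + τ_m/S_sy = 351.27/416 + 857.32/676 = 0.84439 + 1.26822 = 2.1126
n_f = 1/2.1126 = 0.4733

0.473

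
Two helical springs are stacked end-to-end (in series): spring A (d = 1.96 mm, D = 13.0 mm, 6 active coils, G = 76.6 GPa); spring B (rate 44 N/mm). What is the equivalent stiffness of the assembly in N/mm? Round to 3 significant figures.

k_A = Gd⁴/(8D³N_a) = (76.6×10³)(1.96⁴)/(8·13.0³·6) = 10.72 N/mm
Series: 1/k_eq = 1/10.72 + 1/44 = 0.11601; k_eq = 8.6197 N/mm

8.62 N/mm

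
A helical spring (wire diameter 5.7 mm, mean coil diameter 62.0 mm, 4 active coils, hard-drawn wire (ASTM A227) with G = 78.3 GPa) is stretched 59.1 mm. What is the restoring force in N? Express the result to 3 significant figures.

641 N

k = Gd⁴/(8D³N_a) = (78.3×10³)(5.7⁴)/(8·62.0³·4) = 10.838 N/mm
F = k·δ = 10.838 × 59.1 = 640.51 N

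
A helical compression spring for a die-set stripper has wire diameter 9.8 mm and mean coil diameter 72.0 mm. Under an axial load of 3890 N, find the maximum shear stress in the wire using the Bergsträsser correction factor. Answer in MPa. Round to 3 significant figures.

Spring index C = D/d = 72.0/9.8 = 7.3469
K_B = (4C+2)/(4C−3) = 31.388/26.388 = 1.1895
τ₀ = 8FD/(πd³) = 8·3890·72.0/(π·9.8³) = 2.24064e+06/2956.8 = 757.78 MPa
τ_max = K·τ₀ = 1.1895 × 757.78 = 901.37 MPa

901 MPa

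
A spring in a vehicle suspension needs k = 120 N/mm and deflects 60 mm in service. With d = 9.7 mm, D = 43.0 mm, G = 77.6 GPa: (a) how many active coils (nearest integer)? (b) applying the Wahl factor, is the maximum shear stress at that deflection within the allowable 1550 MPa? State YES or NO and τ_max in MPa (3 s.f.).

(a) 9 coils; (b) YES, τ_max = 1170 MPa

N_a = Gd⁴/(8D³k) = (77.6×10³)(9.7⁴)/(8·43.0³·120) = 9.001 → N_a = 9
Actual rate k = Gd⁴/(8D³·9) = 120.01 N/mm
Working load F = kδ = 120.01·60 = 7200.5 N
C = 43.0/9.7 = 4.4330; K_W = (4C−1)/(4C−4)+0.615/C = 1.3572
τ_max = K_W·8FD/(πd³) = 1.3572·863.88 = 1172.5 MPa
τ_max ≤ 1550 MPa → acceptable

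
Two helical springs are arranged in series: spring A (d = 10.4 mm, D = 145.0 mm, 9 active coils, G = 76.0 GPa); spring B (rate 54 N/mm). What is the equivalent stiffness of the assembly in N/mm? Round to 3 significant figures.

k_A = Gd⁴/(8D³N_a) = (76.0×10³)(10.4⁴)/(8·145.0³·9) = 4.0505 N/mm
Series: 1/k_eq = 1/4.0505 + 1/54 = 0.2654; k_eq = 3.7679 N/mm

3.77 N/mm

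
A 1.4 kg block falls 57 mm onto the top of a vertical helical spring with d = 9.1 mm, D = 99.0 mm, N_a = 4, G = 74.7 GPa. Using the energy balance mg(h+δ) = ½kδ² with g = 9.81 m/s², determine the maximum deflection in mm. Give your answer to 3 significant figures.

10.6 mm

k = Gd⁴/(8D³N_a) = (74.7×10³)(9.1⁴)/(8·99.0³·4) = 16.498 N/mm
W = mg = 1.4 × 9.81 = 13.734 N
½kδ² − Wδ − Wh = 0 → δ = (W + √(W² + 2kWh))/k
δ = (13.734 + √(188.62 + 25830.5))/16.498 = (13.734 + 161.3)/16.498 = 10.61 mm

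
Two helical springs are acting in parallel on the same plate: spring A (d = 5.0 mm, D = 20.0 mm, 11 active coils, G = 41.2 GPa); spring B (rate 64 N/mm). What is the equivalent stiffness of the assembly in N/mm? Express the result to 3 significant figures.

101 N/mm

k_A = Gd⁴/(8D³N_a) = (41.2×10³)(5.0⁴)/(8·20.0³·11) = 36.577 N/mm
Parallel: k_eq = 36.577 + 64 = 100.58 N/mm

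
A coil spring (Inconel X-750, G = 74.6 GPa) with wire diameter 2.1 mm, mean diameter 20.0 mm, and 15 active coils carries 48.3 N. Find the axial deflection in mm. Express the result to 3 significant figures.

k = Gd⁴/(8D³N_a) = (74.6×10³)(2.1⁴)/(8·20.0³·15) = 1.5113 N/mm
δ = F/k = 48.3 / 1.5113 = 31.96 mm

32.0 mm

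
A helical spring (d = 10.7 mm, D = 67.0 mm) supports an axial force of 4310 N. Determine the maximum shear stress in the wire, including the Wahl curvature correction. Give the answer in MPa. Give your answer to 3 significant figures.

745 MPa

Spring index C = D/d = 67.0/10.7 = 6.2617
K_W = (4C−1)/(4C−4) + 0.615/C = 24.047/21.047 + 0.0982 = 1.2408
τ₀ = 8FD/(πd³) = 8·4310·67.0/(π·10.7³) = 2.31016e+06/3848.6 = 600.26 MPa
τ_max = K·τ₀ = 1.2408 × 600.26 = 744.78 MPa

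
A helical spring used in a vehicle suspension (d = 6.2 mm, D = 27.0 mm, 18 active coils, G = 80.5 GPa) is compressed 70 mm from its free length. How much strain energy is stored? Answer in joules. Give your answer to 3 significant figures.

103 J

k = Gd⁴/(8D³N_a) = (80.5×10³)(6.2⁴)/(8·27.0³·18) = 41.967 N/mm
U = ½kδ² = 0.5 × 41.967 × 70² = 1.0282e+05 N·mm = 102.82 J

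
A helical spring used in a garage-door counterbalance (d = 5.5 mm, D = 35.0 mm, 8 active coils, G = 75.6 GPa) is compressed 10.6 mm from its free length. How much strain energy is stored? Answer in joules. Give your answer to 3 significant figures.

k = Gd⁴/(8D³N_a) = (75.6×10³)(5.5⁴)/(8·35.0³·8) = 25.211 N/mm
U = ½kδ² = 0.5 × 25.211 × 10.6² = 1416.3 N·mm = 1.4163 J

1.42 J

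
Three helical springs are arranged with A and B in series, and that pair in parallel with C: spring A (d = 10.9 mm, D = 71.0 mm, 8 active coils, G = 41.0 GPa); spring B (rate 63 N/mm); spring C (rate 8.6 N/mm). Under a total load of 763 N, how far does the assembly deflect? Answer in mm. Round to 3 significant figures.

k_A = Gd⁴/(8D³N_a) = (41.0×10³)(10.9⁴)/(8·71.0³·8) = 25.266 N/mm
Springs A,B series: k_AB = 1/(1/25.266+1/63) = 18.034 N/mm; parallel with C: k_eq = 18.034+8.6 = 26.634 N/mm
δ = F/k_eq = 763/26.634 = 28.648 mm

28.6 mm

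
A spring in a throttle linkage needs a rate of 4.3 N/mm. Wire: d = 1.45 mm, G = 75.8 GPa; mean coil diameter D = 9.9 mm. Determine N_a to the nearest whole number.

N_a = Gd⁴/(8D³k) = (75.8×10³ × 1.45⁴)/(8 × 9.9³ × 4.3)
    = 335074 / 33378.3 = 10.04 → 10 coils

10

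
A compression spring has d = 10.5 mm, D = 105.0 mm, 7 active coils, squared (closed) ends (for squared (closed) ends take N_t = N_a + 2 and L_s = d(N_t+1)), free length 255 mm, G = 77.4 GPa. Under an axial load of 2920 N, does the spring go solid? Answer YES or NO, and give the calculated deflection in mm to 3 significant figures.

YES, δ = 201 mm

k = Gd⁴/(8D³N_a) = (77.4×10³)(10.5⁴)/(8·105.0³·7) = 14.512 N/mm
N_t = 9; L_s = 10.5·10 = 105 mm; δ_solid = L₀ − L_s = 255 − 105 = 150 mm
δ = F/k = 2920/14.512 = 201.21 mm
δ ≥ δ_solid → spring goes solid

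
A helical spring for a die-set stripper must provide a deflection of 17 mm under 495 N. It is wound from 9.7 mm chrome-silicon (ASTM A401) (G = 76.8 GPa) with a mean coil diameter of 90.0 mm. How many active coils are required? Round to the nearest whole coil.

Required rate k = F/δ = 495/17 = 29.118 N/mm
N_a = Gd⁴/(8D³k) = (76.8×10³ × 9.7⁴)/(8 × 90.0³ × 29.118)
    = 6.79905e+08 / 1.69814e+08 = 4.004 → 4 coils

4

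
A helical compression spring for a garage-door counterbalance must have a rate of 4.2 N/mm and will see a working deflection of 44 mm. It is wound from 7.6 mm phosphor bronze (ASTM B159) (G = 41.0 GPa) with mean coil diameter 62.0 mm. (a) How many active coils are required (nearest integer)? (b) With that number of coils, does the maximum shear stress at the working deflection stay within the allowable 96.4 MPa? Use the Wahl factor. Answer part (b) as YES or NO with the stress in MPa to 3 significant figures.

(a) 17 coils; (b) YES, τ_max = 78.8 MPa

N_a = Gd⁴/(8D³k) = (41.0×10³)(7.6⁴)/(8·62.0³·4.2) = 17.08 → N_a = 17
Actual rate k = Gd⁴/(8D³·17) = 4.2201 N/mm
Working load F = kδ = 4.2201·44 = 185.69 N
C = 62.0/7.6 = 8.1579; K_W = (4C−1)/(4C−4)+0.615/C = 1.1802
τ_max = K_W·8FD/(πd³) = 1.1802·66.783 = 78.815 MPa
τ_max ≤ 96.4 MPa → acceptable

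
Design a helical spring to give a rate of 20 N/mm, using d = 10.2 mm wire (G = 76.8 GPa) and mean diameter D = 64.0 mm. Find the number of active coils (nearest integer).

20

N_a = Gd⁴/(8D³k) = (76.8×10³ × 10.2⁴)/(8 × 64.0³ × 20)
    = 8.31308e+08 / 4.1943e+07 = 19.82 → 20 coils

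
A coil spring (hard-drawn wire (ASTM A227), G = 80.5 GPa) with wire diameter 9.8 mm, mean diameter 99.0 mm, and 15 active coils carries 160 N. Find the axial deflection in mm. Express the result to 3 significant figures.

25.1 mm

k = Gd⁴/(8D³N_a) = (80.5×10³)(9.8⁴)/(8·99.0³·15) = 6.377 N/mm
δ = F/k = 160 / 6.377 = 25.09 mm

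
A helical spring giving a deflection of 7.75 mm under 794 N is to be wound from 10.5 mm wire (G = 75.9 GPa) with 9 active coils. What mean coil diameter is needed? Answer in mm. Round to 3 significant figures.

50.0 mm

Required rate k = F/δ = 794/7.75 = 102.45 N/mm
D = (Gd⁴/(8N_a·k))^(1/3) = (75.9×10³·10.5⁴/(8·9·102.45))^(1/3)
  = (125068)^(1/3) = 50.0091 mm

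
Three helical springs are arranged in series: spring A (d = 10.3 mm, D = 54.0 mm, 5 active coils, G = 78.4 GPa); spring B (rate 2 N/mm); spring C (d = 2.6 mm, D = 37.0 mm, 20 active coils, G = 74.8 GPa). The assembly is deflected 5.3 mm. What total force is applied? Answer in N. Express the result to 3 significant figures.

1.84 N

k_A = Gd⁴/(8D³N_a) = (78.4×10³)(10.3⁴)/(8·54.0³·5) = 140.1 N/mm
k_C = Gd⁴/(8D³N_a) = (74.8×10³)(2.6⁴)/(8·37.0³·20) = 0.42176 N/mm
Series: 1/k_eq = 1/140.1 + 1/2 + 1/0.42176 = 2.8781; k_eq = 0.34745 N/mm
F = k_eq·δ = 0.34745·5.3 = 1.8415 N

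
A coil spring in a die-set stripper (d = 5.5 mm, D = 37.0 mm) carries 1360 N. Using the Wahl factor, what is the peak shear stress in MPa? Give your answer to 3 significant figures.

Spring index C = D/d = 37.0/5.5 = 6.7273
K_W = (4C−1)/(4C−4) + 0.615/C = 25.909/22.909 + 0.0914 = 1.2224
τ₀ = 8FD/(πd³) = 8·1360·37.0/(π·5.5³) = 402560/522.68 = 770.18 MPa
τ_max = K·τ₀ = 1.2224 × 770.18 = 941.45 MPa

941 MPa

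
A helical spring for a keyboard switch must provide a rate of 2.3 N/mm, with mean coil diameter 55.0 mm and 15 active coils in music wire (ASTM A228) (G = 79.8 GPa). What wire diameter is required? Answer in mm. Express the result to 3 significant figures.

4.90 mm

d = (8D³N_a·k / G)^(1/4) = (8·55.0³·15·2.3 / (79.8×10³))^0.25
  = (575.43)^0.25 = 4.8978 mm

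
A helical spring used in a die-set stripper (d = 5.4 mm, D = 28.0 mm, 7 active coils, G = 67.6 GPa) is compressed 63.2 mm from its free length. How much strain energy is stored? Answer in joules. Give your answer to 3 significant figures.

k = Gd⁴/(8D³N_a) = (67.6×10³)(5.4⁴)/(8·28.0³·7) = 46.758 N/mm
U = ½kδ² = 0.5 × 46.758 × 63.2² = 93382 N·mm = 93.382 J

93.4 J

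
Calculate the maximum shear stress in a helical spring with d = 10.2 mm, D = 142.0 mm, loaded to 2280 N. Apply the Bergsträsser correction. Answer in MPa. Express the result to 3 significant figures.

Spring index C = D/d = 142.0/10.2 = 13.9216
K_B = (4C+2)/(4C−3) = 57.686/52.686 = 1.0949
τ₀ = 8FD/(πd³) = 8·2280·142.0/(π·10.2³) = 2.59008e+06/3333.9 = 776.9 MPa
τ_max = K·τ₀ = 1.0949 × 776.9 = 850.62 MPa

851 MPa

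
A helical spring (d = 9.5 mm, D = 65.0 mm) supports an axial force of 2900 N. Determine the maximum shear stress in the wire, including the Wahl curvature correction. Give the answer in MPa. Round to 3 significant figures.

682 MPa

Spring index C = D/d = 65.0/9.5 = 6.8421
K_W = (4C−1)/(4C−4) + 0.615/C = 26.368/23.368 + 0.0899 = 1.2183
τ₀ = 8FD/(πd³) = 8·2900·65.0/(π·9.5³) = 1.508e+06/2693.5 = 559.86 MPa
τ_max = K·τ₀ = 1.2183 × 559.86 = 682.06 MPa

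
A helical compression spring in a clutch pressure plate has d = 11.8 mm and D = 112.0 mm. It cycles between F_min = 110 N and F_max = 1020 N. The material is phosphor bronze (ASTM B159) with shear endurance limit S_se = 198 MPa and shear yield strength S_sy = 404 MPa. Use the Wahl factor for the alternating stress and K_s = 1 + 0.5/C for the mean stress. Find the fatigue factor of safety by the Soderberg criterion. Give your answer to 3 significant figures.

C = D/d = 112.0/11.8 = 9.4915; K_W = (4C−1)/(4C−4)+0.615/C = 1.1531; K_s = 1+0.5/C = 1.0527
F_a = (F_max−F_min)/2 = 455 N; F_m = (F_max+F_min)/2 = 565 N
τ_a = K_W·8F_aD/(πd³) = 1.1531 × 78.981 = 91.075 MPa
τ_m = K_s·8F_mD/(πd³) = 1.0527 × 98.076 = 103.24 MPa
Soderberg: 1/n_f = τ_a/S_se + τ_m/S_sy = 91.075/198 + 103.24/404 = 0.45997 + 0.25555 = 0.71552
n_f = 1/0.71552 = 1.398

1.40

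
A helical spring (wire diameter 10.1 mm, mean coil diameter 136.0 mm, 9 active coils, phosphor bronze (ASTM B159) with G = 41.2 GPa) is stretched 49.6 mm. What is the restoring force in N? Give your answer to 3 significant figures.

117 N

k = Gd⁴/(8D³N_a) = (41.2×10³)(10.1⁴)/(8·136.0³·9) = 2.3672 N/mm
F = k·δ = 2.3672 × 49.6 = 117.41 N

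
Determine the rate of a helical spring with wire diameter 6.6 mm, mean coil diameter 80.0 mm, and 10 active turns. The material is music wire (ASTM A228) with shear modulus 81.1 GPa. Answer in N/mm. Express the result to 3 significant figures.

3.76 N/mm

k = Gd⁴/(8D³N_a) = (81.1×10³ × 6.6⁴) / (8 × 80.0³ × 10)
  = 1.53885e+08 / 4.096e+07 = 3.757 N/mm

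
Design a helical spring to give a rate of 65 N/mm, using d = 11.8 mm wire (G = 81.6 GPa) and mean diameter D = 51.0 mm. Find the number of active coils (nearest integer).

23

N_a = Gd⁴/(8D³k) = (81.6×10³ × 11.8⁴)/(8 × 51.0³ × 65)
    = 1.58204e+09 / 6.89785e+07 = 22.94 → 23 coils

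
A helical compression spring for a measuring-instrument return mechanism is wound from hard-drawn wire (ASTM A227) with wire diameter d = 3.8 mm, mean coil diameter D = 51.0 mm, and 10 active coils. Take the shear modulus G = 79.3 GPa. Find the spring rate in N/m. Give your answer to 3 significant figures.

k = Gd⁴/(8D³N_a) = (79.3×10³ × 3.8⁴) / (8 × 51.0³ × 10)
  = 1.65351e+07 / 1.06121e+07 = 1.5581 N/mm = 1558.1 N/m

1560 N/m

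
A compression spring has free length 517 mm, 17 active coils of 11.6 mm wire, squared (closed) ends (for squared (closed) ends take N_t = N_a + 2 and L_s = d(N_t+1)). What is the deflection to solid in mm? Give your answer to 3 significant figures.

N_t = 19; L_s = 11.6·20 = 232 mm
δ_solid = L₀ − L_s = 517 − 232 = 285 mm

285 mm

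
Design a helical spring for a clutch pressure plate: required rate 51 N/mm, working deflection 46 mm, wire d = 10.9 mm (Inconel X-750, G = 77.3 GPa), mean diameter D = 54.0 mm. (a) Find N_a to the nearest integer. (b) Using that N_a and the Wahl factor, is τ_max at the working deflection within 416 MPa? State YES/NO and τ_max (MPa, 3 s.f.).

N_a = Gd⁴/(8D³k) = (77.3×10³)(10.9⁴)/(8·54.0³·51) = 16.98 → N_a = 17
Actual rate k = Gd⁴/(8D³·17) = 50.952 N/mm
Working load F = kδ = 50.952·46 = 2343.8 N
C = 54.0/10.9 = 4.9541; K_W = (4C−1)/(4C−4)+0.615/C = 1.3138
τ_max = K_W·8FD/(πd³) = 1.3138·248.87 = 326.97 MPa
τ_max ≤ 416 MPa → acceptable

(a) 17 coils; (b) YES, τ_max = 327 MPa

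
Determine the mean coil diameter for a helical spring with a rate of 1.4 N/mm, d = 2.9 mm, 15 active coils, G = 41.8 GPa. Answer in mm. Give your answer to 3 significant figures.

26.0 mm

D = (Gd⁴/(8N_a·k))^(1/3) = (41.8×10³·2.9⁴/(8·15·1.4))^(1/3)
  = (17597.8)^(1/3) = 26.0108 mm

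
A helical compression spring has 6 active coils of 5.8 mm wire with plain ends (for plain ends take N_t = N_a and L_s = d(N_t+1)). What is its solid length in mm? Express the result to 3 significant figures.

40.6 mm

plain ends: N_t = N_a = 6
L_s = d·(N_t+1) = 5.8 × 7 = 40.6 mm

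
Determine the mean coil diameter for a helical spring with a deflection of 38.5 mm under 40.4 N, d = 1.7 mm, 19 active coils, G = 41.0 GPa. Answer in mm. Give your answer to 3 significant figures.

12.9 mm

Required rate k = F/δ = 40.4/38.5 = 1.0494 N/mm
D = (Gd⁴/(8N_a·k))^(1/3) = (41.0×10³·1.7⁴/(8·19·1.0494))^(1/3)
  = (2146.92)^(1/3) = 12.9005 mm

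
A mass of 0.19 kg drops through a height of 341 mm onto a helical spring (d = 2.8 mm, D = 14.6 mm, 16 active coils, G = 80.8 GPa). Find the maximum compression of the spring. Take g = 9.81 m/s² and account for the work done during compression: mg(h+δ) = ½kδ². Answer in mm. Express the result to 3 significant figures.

k = Gd⁴/(8D³N_a) = (80.8×10³)(2.8⁴)/(8·14.6³·16) = 12.467 N/mm
W = mg = 0.19 × 9.81 = 1.8639 N
½kδ² − Wδ − Wh = 0 → δ = (W + √(W² + 2kWh))/k
δ = (1.8639 + √(3.4741 + 15848.3))/12.467 = (1.8639 + 125.9)/12.467 = 10.248 mm

10.2 mm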